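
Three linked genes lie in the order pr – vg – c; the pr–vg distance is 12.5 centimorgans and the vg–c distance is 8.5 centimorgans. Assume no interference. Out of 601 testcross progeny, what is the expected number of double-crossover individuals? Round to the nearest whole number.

Map distances give recombination frequencies of 0.125 and 0.085 for the two intervals.
With no interference, expected double-crossover frequency = 0.125 × 0.085 = 0.01063.
Expected number = 0.01063 × 601 = 6.39 ≈ 6.

6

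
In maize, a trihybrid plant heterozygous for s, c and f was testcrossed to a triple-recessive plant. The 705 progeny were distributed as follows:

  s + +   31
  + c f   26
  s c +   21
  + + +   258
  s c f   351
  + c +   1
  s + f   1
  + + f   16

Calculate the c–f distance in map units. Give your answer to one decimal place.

The two most frequent reciprocal classes, s c f and + + +, are the parental types, so the F1 was s c f / + + +.
The two rarest classes, s + f and + c +, are the double crossovers. Comparing them with the parentals, only the c allele has switched, so c is the middle locus and the order is f – c – s.
Crossovers in the f–c interval produce the single-crossover classes s c + and + + f (21 + 16 = 37) plus the double crossovers (2).
RF(f–c) = (37 + 2) / 705 = 39/705 = 0.0553 → 5.5 map units.

5.5 map units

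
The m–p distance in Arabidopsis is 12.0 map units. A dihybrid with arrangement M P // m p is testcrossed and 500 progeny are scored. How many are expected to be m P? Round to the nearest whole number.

A map distance of 12.0 map units corresponds to a recombination frequency of 0.120.
The F1 is M P / m p, so m P is a recombinant gamete class with expected frequency r/2 = 0.120/2 = 0.0600.
Expected number = 0.0600 × 500 = 30.00 ≈ 30.

30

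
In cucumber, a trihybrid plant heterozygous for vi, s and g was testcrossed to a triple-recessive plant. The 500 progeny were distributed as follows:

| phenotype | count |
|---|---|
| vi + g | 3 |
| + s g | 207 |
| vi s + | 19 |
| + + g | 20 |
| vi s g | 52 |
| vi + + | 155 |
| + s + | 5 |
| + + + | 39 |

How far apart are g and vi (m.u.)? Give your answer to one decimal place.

The two most frequent reciprocal classes, vi + + and + s g, are the parental types, so the F1 was vi + + / + s g.
The two rarest classes, vi + g and + s +, are the double crossovers. Comparing them with the parentals, only the g allele has switched, so g is the middle locus and the order is s – g – vi.
Crossovers in the g–vi interval produce the single-crossover classes + + + and vi s g (39 + 52 = 91) plus the double crossovers (8).
RF(g–vi) = (91 + 8) / 500 = 99/500 = 0.1980 → 19.8 m.u.

19.8 m.u.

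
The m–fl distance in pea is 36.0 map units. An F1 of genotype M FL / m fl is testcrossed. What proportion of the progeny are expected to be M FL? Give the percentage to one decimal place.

32.0%

A map distance of 36.0 map units corresponds to a recombination frequency of 0.360.
The F1 is M FL / m fl, so M FL is a parental gamete class with expected frequency (1 − r)/2 = 0.640/2 = 0.3200.
That is 0.3200 = 32.0% of the progeny.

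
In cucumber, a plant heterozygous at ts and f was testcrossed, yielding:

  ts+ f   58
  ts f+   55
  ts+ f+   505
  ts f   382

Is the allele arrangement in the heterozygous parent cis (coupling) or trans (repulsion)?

The two most frequent classes are ts+ f+ (505) and ts f (382); these are the parental (non-recombinant) types.
So the F1 carried ts+ f+ on one chromosome and ts f on the other — the recessive alleles are on the same chromosome (cis / coupling).

cis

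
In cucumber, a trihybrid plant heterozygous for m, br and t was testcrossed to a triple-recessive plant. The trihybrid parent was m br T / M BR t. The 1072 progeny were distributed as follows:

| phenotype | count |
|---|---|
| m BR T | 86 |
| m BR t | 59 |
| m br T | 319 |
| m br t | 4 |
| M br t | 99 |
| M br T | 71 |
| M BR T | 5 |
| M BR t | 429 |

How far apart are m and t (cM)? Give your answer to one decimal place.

The two rarest classes, m br t and M BR T, are the double crossovers. Comparing them with the parentals, only the t allele has switched, so t is the middle locus and the order is m – t – br.
Crossovers in the m–t interval produce the single-crossover classes M br T and m BR t (71 + 59 = 130) plus the double crossovers (9).
RF(m–t) = (130 + 9) / 1072 = 139/1072 = 0.1297 → 13.0 cM.

13.0 cM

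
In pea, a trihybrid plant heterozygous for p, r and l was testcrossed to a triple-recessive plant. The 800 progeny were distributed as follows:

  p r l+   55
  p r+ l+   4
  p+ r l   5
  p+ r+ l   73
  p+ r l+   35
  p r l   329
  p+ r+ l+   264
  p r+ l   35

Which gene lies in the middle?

p

The two most frequent reciprocal classes, p r l and p+ r+ l+, are the parental types, so the F1 was p r l / p+ r+ l+.
The two rarest classes, p+ r l and p r+ l+, are the double crossovers. Comparing them with the parentals, only the p allele has switched, so p is the middle locus and the order is r – p – l.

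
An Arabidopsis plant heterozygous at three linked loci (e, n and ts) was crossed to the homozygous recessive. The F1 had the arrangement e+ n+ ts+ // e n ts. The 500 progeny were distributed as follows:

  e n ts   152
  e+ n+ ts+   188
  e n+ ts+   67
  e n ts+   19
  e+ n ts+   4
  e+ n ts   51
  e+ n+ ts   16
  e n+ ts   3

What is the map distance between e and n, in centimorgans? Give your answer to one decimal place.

The two rarest classes, e+ n ts+ and e n+ ts, are the double crossovers. Comparing them with the parentals, only the n allele has switched, so n is the middle locus and the order is ts – n – e.
Crossovers in the n–e interval produce the single-crossover classes e n+ ts+ and e+ n ts (67 + 51 = 118) plus the double crossovers (7).
RF(n–e) = (118 + 7) / 500 = 125/500 = 0.2500 → 25.0 centimorgans.

25.0 centimorgans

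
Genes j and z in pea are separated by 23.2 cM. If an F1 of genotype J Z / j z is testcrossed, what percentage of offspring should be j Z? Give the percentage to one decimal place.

A map distance of 23.2 cM corresponds to a recombination frequency of 0.232.
The F1 is J Z / j z, so j Z is a recombinant gamete class with expected frequency r/2 = 0.232/2 = 0.1160.
That is 0.1160 = 11.6% of the progeny.

11.6%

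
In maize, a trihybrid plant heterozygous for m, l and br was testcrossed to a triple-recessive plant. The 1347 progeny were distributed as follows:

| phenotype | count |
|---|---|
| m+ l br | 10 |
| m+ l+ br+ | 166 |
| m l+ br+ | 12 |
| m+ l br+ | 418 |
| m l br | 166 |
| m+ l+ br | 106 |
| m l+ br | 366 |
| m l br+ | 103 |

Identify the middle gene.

The two most frequent reciprocal classes, m+ l br+ and m l+ br, are the parental types, so the F1 was m+ l br+ / m l+ br.
The two rarest classes, m+ l br and m l+ br+, are the double crossovers. Comparing them with the parentals, only the br allele has switched, so br is the middle locus and the order is m – br – l.

br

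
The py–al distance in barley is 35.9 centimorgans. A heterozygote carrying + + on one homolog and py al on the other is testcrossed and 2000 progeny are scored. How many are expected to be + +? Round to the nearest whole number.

A map distance of 35.9 centimorgans corresponds to a recombination frequency of 0.359.
The F1 is + + / py al, so + + is a parental gamete class with expected frequency (1 − r)/2 = 0.641/2 = 0.3205.
Expected number = 0.3205 × 2000 = 641.00 ≈ 641.

641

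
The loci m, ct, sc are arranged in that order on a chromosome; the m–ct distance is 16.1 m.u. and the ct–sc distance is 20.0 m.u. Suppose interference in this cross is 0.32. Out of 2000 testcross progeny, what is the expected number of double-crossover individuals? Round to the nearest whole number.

44

Map distances give recombination frequencies of 0.161 and 0.200 for the two intervals.
With interference 0.32 (so coincidence = 0.68), expected double-crossover frequency = 0.161 × 0.200 × 0.68 = 0.02190.
Expected number = 0.02190 × 2000 = 43.79 ≈ 44.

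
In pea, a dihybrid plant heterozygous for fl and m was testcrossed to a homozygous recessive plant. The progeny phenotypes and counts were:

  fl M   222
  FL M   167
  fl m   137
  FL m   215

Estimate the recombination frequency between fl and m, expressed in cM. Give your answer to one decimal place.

The two most frequent classes, FL m (215) and fl M (222), are the parental types, so the F1 was FL m / fl M.
The recombinant classes are FL M and fl m: 167 + 137 = 304.
Recombination frequency = 304/741 = 0.4103 ≈ 41.0%, i.e. 41.0 cM.

41.0 cM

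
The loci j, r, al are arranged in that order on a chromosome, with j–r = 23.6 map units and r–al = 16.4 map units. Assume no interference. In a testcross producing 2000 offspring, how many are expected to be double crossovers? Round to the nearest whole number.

77

Map distances give recombination frequencies of 0.236 and 0.164 for the two intervals.
With no interference, expected double-crossover frequency = 0.236 × 0.164 = 0.03870.
Expected number = 0.03870 × 2000 = 77.41 ≈ 77.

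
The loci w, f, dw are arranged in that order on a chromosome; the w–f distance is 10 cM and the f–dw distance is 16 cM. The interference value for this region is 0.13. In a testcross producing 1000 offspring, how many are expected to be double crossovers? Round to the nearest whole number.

Map distances give recombination frequencies of 0.100 and 0.160 for the two intervals.
With interference 0.13 (so coincidence = 0.87), expected double-crossover frequency = 0.100 × 0.160 × 0.87 = 0.01392.
Expected number = 0.01392 × 1000 = 13.92 ≈ 14.

14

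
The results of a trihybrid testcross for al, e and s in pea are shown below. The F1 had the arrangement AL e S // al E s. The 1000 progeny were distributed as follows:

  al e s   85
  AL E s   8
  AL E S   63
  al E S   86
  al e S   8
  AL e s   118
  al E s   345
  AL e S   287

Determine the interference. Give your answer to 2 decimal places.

The two rarest classes, al e S and AL E s, are the double crossovers. Comparing them with the parentals, only the al allele has switched, so al is the middle locus and the order is s – al – e.
s–al: (204 + 16)/1000 = 0.2200; al–e: (148 + 16)/1000 = 0.1640.
Expected DCO frequency = 0.2200 × 0.1640 ≈ 0.03608; observed = 16/1000 ≈ 0.01600.
Coefficient of coincidence = 0.01600/0.03608 ≈ 0.44; interference = 1 − 0.44 = 0.56.

0.56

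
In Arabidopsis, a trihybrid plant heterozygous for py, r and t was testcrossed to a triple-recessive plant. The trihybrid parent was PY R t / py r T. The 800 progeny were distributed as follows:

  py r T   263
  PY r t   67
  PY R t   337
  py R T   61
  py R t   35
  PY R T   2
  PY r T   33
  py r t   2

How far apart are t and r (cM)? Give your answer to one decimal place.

The two rarest classes, PY R T and py r t, are the double crossovers. Comparing them with the parentals, only the t allele has switched, so t is the middle locus and the order is r – t – py.
Crossovers in the r–t interval produce the single-crossover classes PY r t and py R T (67 + 61 = 128) plus the double crossovers (4).
RF(r–t) = (128 + 4) / 800 = 132/800 = 0.1650 → 16.5 cM.

16.5 cM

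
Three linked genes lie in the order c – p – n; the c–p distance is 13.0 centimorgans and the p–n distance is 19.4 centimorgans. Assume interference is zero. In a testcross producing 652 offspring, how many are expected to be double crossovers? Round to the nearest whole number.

Map distances give recombination frequencies of 0.130 and 0.194 for the two intervals.
With no interference, expected double-crossover frequency = 0.130 × 0.194 = 0.02522.
Expected number = 0.02522 × 652 = 16.44 ≈ 16.

16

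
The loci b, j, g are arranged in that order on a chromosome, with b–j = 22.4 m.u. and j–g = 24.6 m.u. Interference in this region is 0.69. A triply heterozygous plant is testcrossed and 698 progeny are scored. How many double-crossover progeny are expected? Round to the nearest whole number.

12

Map distances give recombination frequencies of 0.224 and 0.246 for the two intervals.
With interference 0.69 (so coincidence = 0.31), expected double-crossover frequency = 0.224 × 0.246 × 0.31 = 0.01708.
Expected number = 0.01708 × 698 = 11.92 ≈ 12.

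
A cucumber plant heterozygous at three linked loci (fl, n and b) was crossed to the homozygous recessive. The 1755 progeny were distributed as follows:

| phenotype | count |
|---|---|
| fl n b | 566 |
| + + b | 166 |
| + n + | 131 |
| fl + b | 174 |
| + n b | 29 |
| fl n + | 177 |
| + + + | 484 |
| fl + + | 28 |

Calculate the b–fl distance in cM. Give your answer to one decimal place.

The two most frequent reciprocal classes, fl n b and + + +, are the parental types, so the F1 was fl n b / + + +.
The two rarest classes, + n b and fl + +, are the double crossovers. Comparing them with the parentals, only the fl allele has switched, so fl is the middle locus and the order is n – fl – b.
Crossovers in the fl–b interval produce the single-crossover classes fl n + and + + b (177 + 166 = 343) plus the double crossovers (57).
RF(fl–b) = (343 + 57) / 1755 = 400/1755 = 0.2279 → 22.8 cM.

22.8 cM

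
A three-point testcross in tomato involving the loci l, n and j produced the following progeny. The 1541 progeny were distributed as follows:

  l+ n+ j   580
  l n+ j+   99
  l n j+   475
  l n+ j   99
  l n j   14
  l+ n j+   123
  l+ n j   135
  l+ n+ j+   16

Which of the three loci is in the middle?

j

The two most frequent reciprocal classes, l+ n+ j and l n j+, are the parental types, so the F1 was l+ n+ j / l n j+.
The two rarest classes, l+ n+ j+ and l n j, are the double crossovers. Comparing them with the parentals, only the j allele has switched, so j is the middle locus and the order is n – j – l.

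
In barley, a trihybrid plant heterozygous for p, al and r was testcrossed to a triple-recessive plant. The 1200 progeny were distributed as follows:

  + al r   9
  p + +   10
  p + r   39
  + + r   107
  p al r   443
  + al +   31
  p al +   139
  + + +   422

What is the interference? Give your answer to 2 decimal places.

0.03

The two most frequent reciprocal classes, + + + and p al r, are the parental types, so the F1 was + + + / p al r.
The two rarest classes, p + + and + al r, are the double crossovers. Comparing them with the parentals, only the p allele has switched, so p is the middle locus and the order is al – p – r.
al–p: (70 + 19)/1200 = 0.0742; p–r: (246 + 19)/1200 = 0.2208.
Expected DCO frequency = 0.0742 × 0.2208 ≈ 0.01638; observed = 19/1200 ≈ 0.01583.
Coefficient of coincidence = 0.01583/0.01638 ≈ 0.97; interference = 1 − 0.97 = 0.03.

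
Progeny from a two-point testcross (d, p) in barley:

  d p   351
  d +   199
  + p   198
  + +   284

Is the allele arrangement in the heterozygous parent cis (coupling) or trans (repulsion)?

cis

The two most frequent classes are + + (284) and d p (351); these are the parental (non-recombinant) types.
So the F1 carried + + on one chromosome and d p on the other — the recessive alleles are on the same chromosome (cis / coupling).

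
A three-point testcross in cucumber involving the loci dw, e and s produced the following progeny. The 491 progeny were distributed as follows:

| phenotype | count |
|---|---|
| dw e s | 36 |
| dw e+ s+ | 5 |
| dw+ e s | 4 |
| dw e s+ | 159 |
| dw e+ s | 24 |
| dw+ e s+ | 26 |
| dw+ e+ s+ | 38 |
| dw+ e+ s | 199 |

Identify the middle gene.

The two most frequent reciprocal classes, dw+ e+ s and dw e s+, are the parental types, so the F1 was dw+ e+ s / dw e s+.
The two rarest classes, dw+ e s and dw e+ s+, are the double crossovers. Comparing them with the parentals, only the e allele has switched, so e is the middle locus and the order is s – e – dw.

e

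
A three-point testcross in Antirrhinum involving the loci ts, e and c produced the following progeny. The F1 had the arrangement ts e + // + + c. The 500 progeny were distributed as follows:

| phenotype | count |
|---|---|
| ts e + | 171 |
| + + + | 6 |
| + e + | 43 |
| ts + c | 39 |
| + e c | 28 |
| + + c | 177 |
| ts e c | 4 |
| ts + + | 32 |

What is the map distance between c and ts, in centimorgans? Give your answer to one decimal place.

The two rarest classes, ts e c and + + +, are the double crossovers. Comparing them with the parentals, only the c allele has switched, so c is the middle locus and the order is ts – c – e.
Crossovers in the ts–c interval produce the single-crossover classes + e + and ts + c (43 + 39 = 82) plus the double crossovers (10).
RF(ts–c) = (82 + 10) / 500 = 92/500 = 0.1840 → 18.4 centimorgans.

18.4 centimorgans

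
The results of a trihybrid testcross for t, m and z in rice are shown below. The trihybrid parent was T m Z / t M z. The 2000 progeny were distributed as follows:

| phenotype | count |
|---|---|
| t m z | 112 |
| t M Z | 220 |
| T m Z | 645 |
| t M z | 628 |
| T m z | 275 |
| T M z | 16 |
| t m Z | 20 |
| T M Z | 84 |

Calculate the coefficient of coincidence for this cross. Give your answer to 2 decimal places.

0.58

The two rarest classes, t m Z and T M z, are the double crossovers. Comparing them with the parentals, only the t allele has switched, so t is the middle locus and the order is z – t – m.
z–t: (495 + 36)/2000 = 0.2655; t–m: (196 + 36)/2000 = 0.1160.
Expected DCO frequency = 0.2655 × 0.1160 ≈ 0.03080; observed = 36/2000 ≈ 0.01800.
Coefficient of coincidence = 0.01800/0.03080 ≈ 0.58.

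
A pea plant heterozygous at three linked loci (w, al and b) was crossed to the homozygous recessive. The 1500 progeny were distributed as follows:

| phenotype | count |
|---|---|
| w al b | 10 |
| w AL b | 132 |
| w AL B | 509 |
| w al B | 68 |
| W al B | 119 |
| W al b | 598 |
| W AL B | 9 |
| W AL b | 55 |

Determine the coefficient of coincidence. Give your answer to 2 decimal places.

The two most frequent reciprocal classes, W al b and w AL B, are the parental types, so the F1 was W al b / w AL B.
The two rarest classes, w al b and W AL B, are the double crossovers. Comparing them with the parentals, only the w allele has switched, so w is the middle locus and the order is b – w – al.
b–w: (251 + 19)/1500 = 0.1800; w–al: (123 + 19)/1500 = 0.0947.
Expected DCO frequency = 0.1800 × 0.0947 ≈ 0.01705; observed = 19/1500 ≈ 0.01267.
Coefficient of coincidence = 0.01267/0.01705 ≈ 0.74.

0.74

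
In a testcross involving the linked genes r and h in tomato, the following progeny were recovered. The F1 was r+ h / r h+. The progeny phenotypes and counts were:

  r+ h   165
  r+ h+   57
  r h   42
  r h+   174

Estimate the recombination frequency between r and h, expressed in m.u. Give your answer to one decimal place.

22.6 m.u.

The recombinant classes are r+ h+ and r h: 57 + 42 = 99.
Recombination frequency = 99/438 = 0.2260 ≈ 22.6%, i.e. 22.6 m.u.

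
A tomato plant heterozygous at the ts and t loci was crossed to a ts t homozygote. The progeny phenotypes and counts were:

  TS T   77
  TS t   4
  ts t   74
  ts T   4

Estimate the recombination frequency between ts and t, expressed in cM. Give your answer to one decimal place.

5.0 cM

The two most frequent classes, TS T (77) and ts t (74), are the parental types, so the F1 was TS T / ts t.
The recombinant classes are TS t and ts T: 4 + 4 = 8.
Recombination frequency = 8/159 = 0.0503 ≈ 5.0%, i.e. 5.0 cM.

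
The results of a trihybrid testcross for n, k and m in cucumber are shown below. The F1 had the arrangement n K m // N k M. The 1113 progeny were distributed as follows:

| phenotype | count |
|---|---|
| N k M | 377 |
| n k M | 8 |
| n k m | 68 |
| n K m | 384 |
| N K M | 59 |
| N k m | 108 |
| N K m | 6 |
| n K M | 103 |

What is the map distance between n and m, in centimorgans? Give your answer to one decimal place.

20.2 centimorgans

The two rarest classes, N K m and n k M, are the double crossovers. Comparing them with the parentals, only the n allele has switched, so n is the middle locus and the order is k – n – m.
Crossovers in the n–m interval produce the single-crossover classes n K M and N k m (103 + 108 = 211) plus the double crossovers (14).
RF(n–m) = (211 + 14) / 1113 = 225/1113 = 0.2022 → 20.2 centimorgans.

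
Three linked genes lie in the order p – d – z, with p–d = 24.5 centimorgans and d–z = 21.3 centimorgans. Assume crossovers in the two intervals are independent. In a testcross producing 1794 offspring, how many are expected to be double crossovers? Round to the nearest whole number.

94

Map distances give recombination frequencies of 0.245 and 0.213 for the two intervals.
With no interference, expected double-crossover frequency = 0.245 × 0.213 = 0.05218.
Expected number = 0.05218 × 1794 = 93.62 ≈ 94.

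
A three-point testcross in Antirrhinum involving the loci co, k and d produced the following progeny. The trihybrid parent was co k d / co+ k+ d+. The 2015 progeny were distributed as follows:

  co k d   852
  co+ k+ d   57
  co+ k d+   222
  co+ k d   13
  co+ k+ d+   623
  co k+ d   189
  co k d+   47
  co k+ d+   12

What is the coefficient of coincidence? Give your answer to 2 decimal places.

The two rarest classes, co+ k d and co k+ d+, are the double crossovers. Comparing them with the parentals, only the co allele has switched, so co is the middle locus and the order is d – co – k.
d–co: (104 + 25)/2015 = 0.0640; co–k: (411 + 25)/2015 = 0.2164.
Expected DCO frequency = 0.0640 × 0.2164 ≈ 0.01385; observed = 25/2015 ≈ 0.01241.
Coefficient of coincidence = 0.01241/0.01385 ≈ 0.90.

0.90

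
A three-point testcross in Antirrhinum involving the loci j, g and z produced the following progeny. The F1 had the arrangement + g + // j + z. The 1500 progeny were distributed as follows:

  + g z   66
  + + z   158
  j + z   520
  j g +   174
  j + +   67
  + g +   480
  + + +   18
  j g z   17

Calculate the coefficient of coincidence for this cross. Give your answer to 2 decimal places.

0.85

The two rarest classes, + + + and j g z, are the double crossovers. Comparing them with the parentals, only the g allele has switched, so g is the middle locus and the order is z – g – j.
z–g: (133 + 35)/1500 = 0.1120; g–j: (332 + 35)/1500 = 0.2447.
Expected DCO frequency = 0.1120 × 0.2447 ≈ 0.02741; observed = 35/1500 ≈ 0.02333.
Coefficient of coincidence = 0.02333/0.02741 ≈ 0.85.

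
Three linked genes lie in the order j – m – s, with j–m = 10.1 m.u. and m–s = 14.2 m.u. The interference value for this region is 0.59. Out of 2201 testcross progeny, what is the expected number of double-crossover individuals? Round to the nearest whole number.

Map distances give recombination frequencies of 0.101 and 0.142 for the two intervals.
With interference 0.59 (so coincidence = 0.41), expected double-crossover frequency = 0.101 × 0.142 × 0.41 = 0.00588.
Expected number = 0.00588 × 2201 = 12.94 ≈ 13.

13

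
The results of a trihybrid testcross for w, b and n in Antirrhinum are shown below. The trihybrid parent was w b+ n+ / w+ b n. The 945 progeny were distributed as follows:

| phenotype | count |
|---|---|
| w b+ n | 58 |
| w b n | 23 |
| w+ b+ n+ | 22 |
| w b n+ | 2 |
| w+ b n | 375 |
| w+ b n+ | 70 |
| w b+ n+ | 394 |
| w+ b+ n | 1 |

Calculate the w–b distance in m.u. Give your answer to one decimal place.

The two rarest classes, w b n+ and w+ b+ n, are the double crossovers. Comparing them with the parentals, only the b allele has switched, so b is the middle locus and the order is w – b – n.
Crossovers in the w–b interval produce the single-crossover classes w+ b+ n+ and w b n (22 + 23 = 45) plus the double crossovers (3).
RF(w–b) = (45 + 3) / 945 = 48/945 = 0.0508 → 5.1 m.u.

5.1 m.u.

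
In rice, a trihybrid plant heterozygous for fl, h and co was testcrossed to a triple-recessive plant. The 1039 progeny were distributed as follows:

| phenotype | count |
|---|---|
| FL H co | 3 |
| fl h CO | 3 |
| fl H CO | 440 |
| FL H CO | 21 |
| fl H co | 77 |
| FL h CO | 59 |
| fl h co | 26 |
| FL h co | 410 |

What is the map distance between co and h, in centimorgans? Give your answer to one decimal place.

The two most frequent reciprocal classes, fl H CO and FL h co, are the parental types, so the F1 was fl H CO / FL h co.
The two rarest classes, fl h CO and FL H co, are the double crossovers. Comparing them with the parentals, only the h allele has switched, so h is the middle locus and the order is fl – h – co.
Crossovers in the h–co interval produce the single-crossover classes fl H co and FL h CO (77 + 59 = 136) plus the double crossovers (6).
RF(h–co) = (136 + 6) / 1039 = 142/1039 = 0.1367 → 13.7 centimorgans.

13.7 centimorgans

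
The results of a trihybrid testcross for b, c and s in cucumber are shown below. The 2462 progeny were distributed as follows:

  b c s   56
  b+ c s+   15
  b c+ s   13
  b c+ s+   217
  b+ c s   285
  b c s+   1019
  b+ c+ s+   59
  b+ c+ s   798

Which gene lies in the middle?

b

The two most frequent reciprocal classes, b c s+ and b+ c+ s, are the parental types, so the F1 was b c s+ / b+ c+ s.
The two rarest classes, b+ c s+ and b c+ s, are the double crossovers. Comparing them with the parentals, only the b allele has switched, so b is the middle locus and the order is s – b – c.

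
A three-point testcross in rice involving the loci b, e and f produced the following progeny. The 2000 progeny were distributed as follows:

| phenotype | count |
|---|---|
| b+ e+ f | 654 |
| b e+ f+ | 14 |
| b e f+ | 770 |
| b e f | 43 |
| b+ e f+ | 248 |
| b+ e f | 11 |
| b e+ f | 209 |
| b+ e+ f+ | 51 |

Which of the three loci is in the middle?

The two most frequent reciprocal classes, b+ e+ f and b e f+, are the parental types, so the F1 was b+ e+ f / b e f+.
The two rarest classes, b+ e f and b e+ f+, are the double crossovers. Comparing them with the parentals, only the e allele has switched, so e is the middle locus and the order is b – e – f.

e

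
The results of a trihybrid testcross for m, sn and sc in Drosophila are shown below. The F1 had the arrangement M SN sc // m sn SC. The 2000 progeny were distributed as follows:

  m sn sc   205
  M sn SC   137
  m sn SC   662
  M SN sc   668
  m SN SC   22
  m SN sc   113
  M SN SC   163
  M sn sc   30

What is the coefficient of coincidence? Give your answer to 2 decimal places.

0.82

The two rarest classes, M sn sc and m SN SC, are the double crossovers. Comparing them with the parentals, only the sn allele has switched, so sn is the middle locus and the order is m – sn – sc.
m–sn: (250 + 52)/2000 = 0.1510; sn–sc: (368 + 52)/2000 = 0.2100.
Expected DCO frequency = 0.1510 × 0.2100 ≈ 0.03171; observed = 52/2000 ≈ 0.02600.
Coefficient of coincidence = 0.02600/0.03171 ≈ 0.82.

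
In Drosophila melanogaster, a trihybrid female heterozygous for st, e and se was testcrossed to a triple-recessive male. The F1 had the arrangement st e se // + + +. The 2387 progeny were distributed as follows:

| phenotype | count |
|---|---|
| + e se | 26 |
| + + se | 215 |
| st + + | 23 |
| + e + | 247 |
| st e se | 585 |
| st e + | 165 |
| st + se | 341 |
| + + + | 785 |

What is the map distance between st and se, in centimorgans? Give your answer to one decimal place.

The two rarest classes, + e se and st + +, are the double crossovers. Comparing them with the parentals, only the st allele has switched, so st is the middle locus and the order is se – st – e.
Crossovers in the se–st interval produce the single-crossover classes st e + and + + se (165 + 215 = 380) plus the double crossovers (49).
RF(se–st) = (380 + 49) / 2387 = 429/2387 = 0.1797 → 18.0 centimorgans.

18.0 centimorgans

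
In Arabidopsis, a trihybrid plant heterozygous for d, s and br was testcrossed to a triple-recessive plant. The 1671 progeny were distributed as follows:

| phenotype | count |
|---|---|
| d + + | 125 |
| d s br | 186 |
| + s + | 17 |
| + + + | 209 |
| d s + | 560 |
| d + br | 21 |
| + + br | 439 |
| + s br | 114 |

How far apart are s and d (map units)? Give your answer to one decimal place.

16.6 map units

The two most frequent reciprocal classes, d s + and + + br, are the parental types, so the F1 was d s + / + + br.
The two rarest classes, + s + and d + br, are the double crossovers. Comparing them with the parentals, only the d allele has switched, so d is the middle locus and the order is br – d – s.
Crossovers in the d–s interval produce the single-crossover classes d + + and + s br (125 + 114 = 239) plus the double crossovers (38).
RF(d–s) = (239 + 38) / 1671 = 277/1671 = 0.1658 → 16.6 map units.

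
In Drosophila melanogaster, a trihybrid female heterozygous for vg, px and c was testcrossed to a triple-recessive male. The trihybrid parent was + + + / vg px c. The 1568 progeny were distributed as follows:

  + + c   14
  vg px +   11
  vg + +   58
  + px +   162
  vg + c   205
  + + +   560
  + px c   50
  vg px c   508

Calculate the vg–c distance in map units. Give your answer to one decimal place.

The two rarest classes, + + c and vg px +, are the double crossovers. Comparing them with the parentals, only the c allele has switched, so c is the middle locus and the order is vg – c – px.
Crossovers in the vg–c interval produce the single-crossover classes vg + + and + px c (58 + 50 = 108) plus the double crossovers (25).
RF(vg–c) = (108 + 25) / 1568 = 133/1568 = 0.0848 → 8.5 map units.

8.5 map units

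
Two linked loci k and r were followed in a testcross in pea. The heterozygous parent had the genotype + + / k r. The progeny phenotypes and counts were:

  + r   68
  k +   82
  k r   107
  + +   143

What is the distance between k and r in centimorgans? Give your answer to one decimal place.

The recombinant classes are + r and k +: 68 + 82 = 150.
Recombination frequency = 150/400 = 0.3750 ≈ 37.5%, i.e. 37.5 centimorgans.

37.5 centimorgans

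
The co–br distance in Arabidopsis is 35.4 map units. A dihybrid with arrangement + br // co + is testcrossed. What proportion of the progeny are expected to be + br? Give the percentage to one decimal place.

A map distance of 35.4 map units corresponds to a recombination frequency of 0.354.
The F1 is + br / co +, so + br is a parental gamete class with expected frequency (1 − r)/2 = 0.646/2 = 0.3230.
That is 0.3230 = 32.3% of the progeny.

32.3%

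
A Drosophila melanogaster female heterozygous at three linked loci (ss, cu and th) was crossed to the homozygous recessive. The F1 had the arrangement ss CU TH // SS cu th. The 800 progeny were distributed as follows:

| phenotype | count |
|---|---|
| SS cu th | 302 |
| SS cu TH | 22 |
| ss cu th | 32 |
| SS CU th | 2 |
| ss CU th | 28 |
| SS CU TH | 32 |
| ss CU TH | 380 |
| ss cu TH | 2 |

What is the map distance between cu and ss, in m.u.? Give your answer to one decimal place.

8.5 m.u.

The two rarest classes, ss cu TH and SS CU th, are the double crossovers. Comparing them with the parentals, only the cu allele has switched, so cu is the middle locus and the order is ss – cu – th.
Crossovers in the ss–cu interval produce the single-crossover classes SS CU TH and ss cu th (32 + 32 = 64) plus the double crossovers (4).
RF(ss–cu) = (64 + 4) / 800 = 68/800 = 0.0850 → 8.5 m.u.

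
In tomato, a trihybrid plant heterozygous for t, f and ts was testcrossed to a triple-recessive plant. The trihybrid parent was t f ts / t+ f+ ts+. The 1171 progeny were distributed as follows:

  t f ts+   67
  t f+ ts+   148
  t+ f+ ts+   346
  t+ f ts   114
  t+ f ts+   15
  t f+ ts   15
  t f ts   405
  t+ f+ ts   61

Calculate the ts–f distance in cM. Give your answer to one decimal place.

The two rarest classes, t f+ ts and t+ f ts+, are the double crossovers. Comparing them with the parentals, only the f allele has switched, so f is the middle locus and the order is ts – f – t.
Crossovers in the ts–f interval produce the single-crossover classes t f ts+ and t+ f+ ts (67 + 61 = 128) plus the double crossovers (30).
RF(ts–f) = (128 + 30) / 1171 = 158/1171 = 0.1349 → 13.5 cM.

13.5 cM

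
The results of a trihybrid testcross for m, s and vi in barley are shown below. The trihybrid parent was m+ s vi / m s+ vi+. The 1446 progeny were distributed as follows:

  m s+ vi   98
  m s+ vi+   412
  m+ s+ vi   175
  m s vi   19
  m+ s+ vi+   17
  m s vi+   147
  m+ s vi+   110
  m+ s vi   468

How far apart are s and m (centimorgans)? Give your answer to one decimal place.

The two rarest classes, m s vi and m+ s+ vi+, are the double crossovers. Comparing them with the parentals, only the m allele has switched, so m is the middle locus and the order is vi – m – s.
Crossovers in the m–s interval produce the single-crossover classes m+ s+ vi and m s vi+ (175 + 147 = 322) plus the double crossovers (36).
RF(m–s) = (322 + 36) / 1446 = 358/1446 = 0.2476 → 24.8 centimorgans.

24.8 centimorgans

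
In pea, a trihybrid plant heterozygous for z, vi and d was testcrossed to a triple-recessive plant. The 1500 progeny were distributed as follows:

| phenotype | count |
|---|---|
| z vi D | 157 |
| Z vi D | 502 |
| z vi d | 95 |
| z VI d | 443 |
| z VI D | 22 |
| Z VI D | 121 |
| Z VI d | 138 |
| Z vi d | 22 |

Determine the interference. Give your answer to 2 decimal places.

The two most frequent reciprocal classes, Z vi D and z VI d, are the parental types, so the F1 was Z vi D / z VI d.
The two rarest classes, Z vi d and z VI D, are the double crossovers. Comparing them with the parentals, only the d allele has switched, so d is the middle locus and the order is z – d – vi.
z–d: (295 + 44)/1500 = 0.2260; d–vi: (216 + 44)/1500 = 0.1733.
Expected DCO frequency = 0.2260 × 0.1733 ≈ 0.03917; observed = 44/1500 ≈ 0.02933.
Coefficient of coincidence = 0.02933/0.03917 ≈ 0.75; interference = 1 − 0.75 = 0.25.

0.25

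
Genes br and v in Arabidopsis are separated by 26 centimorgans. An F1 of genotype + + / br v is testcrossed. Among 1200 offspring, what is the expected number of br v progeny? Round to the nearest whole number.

444

A map distance of 26 centimorgans corresponds to a recombination frequency of 0.260.
The F1 is + + / br v, so br v is a parental gamete class with expected frequency (1 − r)/2 = 0.740/2 = 0.3700.
Expected number = 0.3700 × 1200 = 444.00 ≈ 444.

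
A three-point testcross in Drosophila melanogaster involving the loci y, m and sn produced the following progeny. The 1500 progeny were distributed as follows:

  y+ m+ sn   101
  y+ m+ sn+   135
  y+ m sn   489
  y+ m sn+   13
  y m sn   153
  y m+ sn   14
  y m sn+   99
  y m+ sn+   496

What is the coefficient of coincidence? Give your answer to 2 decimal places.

The two most frequent reciprocal classes, y+ m sn and y m+ sn+, are the parental types, so the F1 was y+ m sn / y m+ sn+.
The two rarest classes, y+ m sn+ and y m+ sn, are the double crossovers. Comparing them with the parentals, only the sn allele has switched, so sn is the middle locus and the order is m – sn – y.
m–sn: (200 + 27)/1500 = 0.1513; sn–y: (288 + 27)/1500 = 0.2100.
Expected DCO frequency = 0.1513 × 0.2100 ≈ 0.03177; observed = 27/1500 ≈ 0.01800.
Coefficient of coincidence = 0.01800/0.03177 ≈ 0.57.

0.57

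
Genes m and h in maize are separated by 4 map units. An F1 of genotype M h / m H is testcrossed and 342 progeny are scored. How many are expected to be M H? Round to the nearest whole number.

7

A map distance of 4 map units corresponds to a recombination frequency of 0.040.
The F1 is M h / m H, so M H is a recombinant gamete class with expected frequency r/2 = 0.040/2 = 0.0200.
Expected number = 0.0200 × 342 = 6.84 ≈ 7.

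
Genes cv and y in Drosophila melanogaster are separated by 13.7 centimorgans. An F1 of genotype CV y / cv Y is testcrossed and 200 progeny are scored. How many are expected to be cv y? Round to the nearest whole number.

A map distance of 13.7 centimorgans corresponds to a recombination frequency of 0.137.
The F1 is CV y / cv Y, so cv y is a recombinant gamete class with expected frequency r/2 = 0.137/2 = 0.0685.
Expected number = 0.0685 × 200 = 13.70 ≈ 14.

14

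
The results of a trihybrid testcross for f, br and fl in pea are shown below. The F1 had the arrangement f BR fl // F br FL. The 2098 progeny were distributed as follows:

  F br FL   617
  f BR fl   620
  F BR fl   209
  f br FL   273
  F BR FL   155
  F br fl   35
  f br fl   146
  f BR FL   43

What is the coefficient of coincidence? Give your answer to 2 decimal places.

0.77

The two rarest classes, f BR FL and F br fl, are the double crossovers. Comparing them with the parentals, only the fl allele has switched, so fl is the middle locus and the order is f – fl – br.
f–fl: (482 + 78)/2098 = 0.2669; fl–br: (301 + 78)/2098 = 0.1806.
Expected DCO frequency = 0.2669 × 0.1806 ≈ 0.04820; observed = 78/2098 ≈ 0.03718.
Coefficient of coincidence = 0.03718/0.04820 ≈ 0.77.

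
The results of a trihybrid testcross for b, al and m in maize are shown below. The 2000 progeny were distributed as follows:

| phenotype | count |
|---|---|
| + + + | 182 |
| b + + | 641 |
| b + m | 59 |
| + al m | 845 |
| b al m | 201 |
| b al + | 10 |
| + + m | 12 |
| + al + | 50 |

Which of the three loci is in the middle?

al

The two most frequent reciprocal classes, + al m and b + +, are the parental types, so the F1 was + al m / b + +.
The two rarest classes, + + m and b al +, are the double crossovers. Comparing them with the parentals, only the al allele has switched, so al is the middle locus and the order is m – al – b.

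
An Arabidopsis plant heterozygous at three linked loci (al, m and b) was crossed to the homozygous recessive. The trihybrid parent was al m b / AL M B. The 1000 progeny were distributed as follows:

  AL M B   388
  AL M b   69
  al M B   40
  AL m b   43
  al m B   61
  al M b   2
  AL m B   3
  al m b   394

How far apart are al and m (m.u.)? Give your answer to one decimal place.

8.8 m.u.

The two rarest classes, al M b and AL m B, are the double crossovers. Comparing them with the parentals, only the m allele has switched, so m is the middle locus and the order is al – m – b.
Crossovers in the al–m interval produce the single-crossover classes AL m b and al M B (43 + 40 = 83) plus the double crossovers (5).
RF(al–m) = (83 + 5) / 1000 = 88/1000 = 0.0880 → 8.8 m.u.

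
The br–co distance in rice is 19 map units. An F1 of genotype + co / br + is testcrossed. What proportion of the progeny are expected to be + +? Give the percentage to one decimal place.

9.5%

A map distance of 19 map units corresponds to a recombination frequency of 0.190.
The F1 is + co / br +, so + + is a recombinant gamete class with expected frequency r/2 = 0.190/2 = 0.0950.
That is 0.0950 = 9.5% of the progeny.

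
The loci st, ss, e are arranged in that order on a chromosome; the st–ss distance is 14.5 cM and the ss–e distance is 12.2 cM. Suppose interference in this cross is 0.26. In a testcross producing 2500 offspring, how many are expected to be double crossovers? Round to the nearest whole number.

33

Map distances give recombination frequencies of 0.145 and 0.122 for the two intervals.
With interference 0.26 (so coincidence = 0.74), expected double-crossover frequency = 0.145 × 0.122 × 0.74 = 0.01309.
Expected number = 0.01309 × 2500 = 32.73 ≈ 33.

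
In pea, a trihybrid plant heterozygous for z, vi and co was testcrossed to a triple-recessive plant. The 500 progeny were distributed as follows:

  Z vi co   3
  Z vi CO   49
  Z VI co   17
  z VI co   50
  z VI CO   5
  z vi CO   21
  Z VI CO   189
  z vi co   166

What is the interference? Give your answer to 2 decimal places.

0.19

The two most frequent reciprocal classes, z vi co and Z VI CO, are the parental types, so the F1 was z vi co / Z VI CO.
The two rarest classes, Z vi co and z VI CO, are the double crossovers. Comparing them with the parentals, only the z allele has switched, so z is the middle locus and the order is co – z – vi.
co–z: (38 + 8)/500 = 0.0920; z–vi: (99 + 8)/500 = 0.2140.
Expected DCO frequency = 0.0920 × 0.2140 ≈ 0.01969; observed = 8/500 ≈ 0.01600.
Coefficient of coincidence = 0.01600/0.01969 ≈ 0.81; interference = 1 − 0.81 = 0.19.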